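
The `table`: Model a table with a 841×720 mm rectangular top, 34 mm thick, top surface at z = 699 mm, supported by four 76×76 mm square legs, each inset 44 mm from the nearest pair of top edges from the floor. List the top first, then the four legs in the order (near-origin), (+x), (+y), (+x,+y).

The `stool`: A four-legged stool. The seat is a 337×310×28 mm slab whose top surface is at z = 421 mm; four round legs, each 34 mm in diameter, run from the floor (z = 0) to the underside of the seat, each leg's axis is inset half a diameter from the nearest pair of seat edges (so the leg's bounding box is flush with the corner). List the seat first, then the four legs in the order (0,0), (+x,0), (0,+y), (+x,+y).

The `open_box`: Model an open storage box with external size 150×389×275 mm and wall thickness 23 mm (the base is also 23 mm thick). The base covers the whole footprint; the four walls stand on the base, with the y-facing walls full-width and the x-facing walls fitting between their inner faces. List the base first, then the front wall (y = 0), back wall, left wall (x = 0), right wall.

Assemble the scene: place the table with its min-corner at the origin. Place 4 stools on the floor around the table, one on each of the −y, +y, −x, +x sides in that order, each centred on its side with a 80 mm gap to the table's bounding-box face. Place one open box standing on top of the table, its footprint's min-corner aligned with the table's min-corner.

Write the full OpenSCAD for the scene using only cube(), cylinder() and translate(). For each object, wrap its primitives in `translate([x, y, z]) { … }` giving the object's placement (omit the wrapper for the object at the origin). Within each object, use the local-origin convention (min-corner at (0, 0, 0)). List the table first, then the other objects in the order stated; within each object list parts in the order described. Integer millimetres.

translate([0, 0, 665]) cube([841, 720, 34]);
translate([44, 44, 0]) cube([76, 76, 665]);
translate([721, 44, 0]) cube([76, 76, 665]);
translate([44, 600, 0]) cube([76, 76, 665]);
translate([721, 600, 0]) cube([76, 76, 665]);
translate([252, -390, 0]) {
  translate([0, 0, 393]) cube([337, 310, 28]);
  translate([17, 17, 0]) cylinder(h = 393, r = 17);
  translate([320, 17, 0]) cylinder(h = 393, r = 17);
  translate([17, 293, 0]) cylinder(h = 393, r = 17);
  translate([320, 293, 0]) cylinder(h = 393, r = 17);
}
translate([252, 800, 0]) {
  translate([0, 0, 393]) cube([337, 310, 28]);
  translate([17, 17, 0]) cylinder(h = 393, r = 17);
  translate([320, 17, 0]) cylinder(h = 393, r = 17);
  translate([17, 293, 0]) cylinder(h = 393, r = 17);
  translate([320, 293, 0]) cylinder(h = 393, r = 17);
}
translate([-417, 205, 0]) {
  translate([0, 0, 393]) cube([337, 310, 28]);
  translate([17, 17, 0]) cylinder(h = 393, r = 17);
  translate([320, 17, 0]) cylinder(h = 393, r = 17);
  translate([17, 293, 0]) cylinder(h = 393, r = 17);
  translate([320, 293, 0]) cylinder(h = 393, r = 17);
}
translate([921, 205, 0]) {
  translate([0, 0, 393]) cube([337, 310, 28]);
  translate([17, 17, 0]) cylinder(h = 393, r = 17);
  translate([320, 17, 0]) cylinder(h = 393, r = 17);
  translate([17, 293, 0]) cylinder(h = 393, r = 17);
  translate([320, 293, 0]) cylinder(h = 393, r = 17);
}
translate([0, 0, 699]) {
  cube([150, 389, 23]);
  translate([0, 0, 23]) cube([150, 23, 252]);
  translate([0, 366, 23]) cube([150, 23, 252]);
  translate([0, 23, 23]) cube([23, 343, 252]);
  translate([127, 23, 23]) cube([23, 343, 252]);
}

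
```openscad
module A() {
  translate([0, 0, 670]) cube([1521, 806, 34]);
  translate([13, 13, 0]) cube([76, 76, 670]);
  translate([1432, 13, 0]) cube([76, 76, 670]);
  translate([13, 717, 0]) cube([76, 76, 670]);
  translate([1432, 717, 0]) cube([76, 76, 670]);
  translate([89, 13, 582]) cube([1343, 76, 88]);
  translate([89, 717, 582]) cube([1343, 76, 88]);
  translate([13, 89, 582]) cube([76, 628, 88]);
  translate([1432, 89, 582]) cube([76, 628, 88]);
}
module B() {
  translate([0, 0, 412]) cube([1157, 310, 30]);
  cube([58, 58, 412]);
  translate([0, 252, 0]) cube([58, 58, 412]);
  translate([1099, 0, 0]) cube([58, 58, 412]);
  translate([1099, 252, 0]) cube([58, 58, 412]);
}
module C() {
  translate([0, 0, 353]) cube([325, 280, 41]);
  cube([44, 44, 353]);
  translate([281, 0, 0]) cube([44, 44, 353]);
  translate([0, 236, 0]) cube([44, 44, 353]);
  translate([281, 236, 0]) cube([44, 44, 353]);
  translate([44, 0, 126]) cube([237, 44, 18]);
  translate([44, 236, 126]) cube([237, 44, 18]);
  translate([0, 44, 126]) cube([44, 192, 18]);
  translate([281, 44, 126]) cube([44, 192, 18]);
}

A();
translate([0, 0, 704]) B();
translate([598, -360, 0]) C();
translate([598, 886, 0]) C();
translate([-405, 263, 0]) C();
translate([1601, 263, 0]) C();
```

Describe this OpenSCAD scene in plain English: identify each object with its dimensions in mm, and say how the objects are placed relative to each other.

A is a rectangular dining table. The top is 1521×806×34 mm with its upper surface at z = 704 mm. It stands on four 76×76 mm square legs, each inset 13 mm from the nearest pair of top edges, running from the floor to the underside of the top. Four apron rails, 76 mm thick and 88 mm tall, run between adjacent legs with their top edges flush with the underside of the top and their outer faces flush with the legs' outer faces.

B is a bench: a 1157×310 mm seat slab, 30 mm thick, top at z = 442 mm, on four 58×58 mm square legs flush with the seat corners and standing on z = 0.

C is a four-legged stool. The seat is 325×280 mm, 41 mm thick, top at z = 394 mm. It stands on four square legs, each 44×44 mm in cross-section, from z = 0 to the seat underside, each flush with a corner of the seat. Four stretchers, 44 mm wide and 18 mm tall, connect adjacent legs with their undersides at z = 126 mm, each running between the inner faces of the legs it joins and aligned with the legs' outer faces on the other axis.

The bench is on top of the table. Four stools sit around the table at the −y, +y, −x, +x sides.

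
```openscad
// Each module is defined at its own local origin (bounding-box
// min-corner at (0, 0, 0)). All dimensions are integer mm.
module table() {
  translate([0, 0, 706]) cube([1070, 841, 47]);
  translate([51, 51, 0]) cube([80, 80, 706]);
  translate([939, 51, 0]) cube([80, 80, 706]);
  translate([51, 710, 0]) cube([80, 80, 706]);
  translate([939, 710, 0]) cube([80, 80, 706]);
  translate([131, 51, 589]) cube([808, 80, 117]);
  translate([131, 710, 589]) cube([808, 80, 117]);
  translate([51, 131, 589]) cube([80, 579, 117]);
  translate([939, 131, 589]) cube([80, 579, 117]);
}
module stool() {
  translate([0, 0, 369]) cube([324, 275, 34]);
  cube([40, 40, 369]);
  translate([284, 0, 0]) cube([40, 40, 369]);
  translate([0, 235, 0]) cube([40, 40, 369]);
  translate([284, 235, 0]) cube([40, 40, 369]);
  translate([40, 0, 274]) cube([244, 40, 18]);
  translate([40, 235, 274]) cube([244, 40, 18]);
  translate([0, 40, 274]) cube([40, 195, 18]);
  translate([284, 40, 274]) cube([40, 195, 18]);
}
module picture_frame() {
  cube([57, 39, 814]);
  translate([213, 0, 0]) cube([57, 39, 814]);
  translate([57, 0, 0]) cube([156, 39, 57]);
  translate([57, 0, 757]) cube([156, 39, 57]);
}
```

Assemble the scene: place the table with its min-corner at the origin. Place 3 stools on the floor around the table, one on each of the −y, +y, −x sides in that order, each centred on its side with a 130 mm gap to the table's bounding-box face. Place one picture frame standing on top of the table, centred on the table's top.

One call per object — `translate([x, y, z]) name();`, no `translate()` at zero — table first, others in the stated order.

table();
translate([373, -405, 0]) stool();
translate([373, 971, 0]) stool();
translate([-454, 283, 0]) stool();
translate([400, 401, 753]) picture_frame();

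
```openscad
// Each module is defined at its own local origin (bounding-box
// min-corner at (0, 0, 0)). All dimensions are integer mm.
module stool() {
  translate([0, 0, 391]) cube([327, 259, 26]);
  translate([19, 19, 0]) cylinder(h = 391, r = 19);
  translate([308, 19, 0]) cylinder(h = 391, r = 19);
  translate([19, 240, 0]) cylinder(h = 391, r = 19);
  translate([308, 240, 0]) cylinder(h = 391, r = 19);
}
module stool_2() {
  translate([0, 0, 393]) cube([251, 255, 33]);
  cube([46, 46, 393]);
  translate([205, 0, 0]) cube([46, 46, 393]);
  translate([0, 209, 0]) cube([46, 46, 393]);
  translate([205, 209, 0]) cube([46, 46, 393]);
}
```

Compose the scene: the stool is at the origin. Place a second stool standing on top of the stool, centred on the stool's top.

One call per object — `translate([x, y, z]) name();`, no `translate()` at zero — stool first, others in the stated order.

stool();
translate([38, 2, 417]) stool_2();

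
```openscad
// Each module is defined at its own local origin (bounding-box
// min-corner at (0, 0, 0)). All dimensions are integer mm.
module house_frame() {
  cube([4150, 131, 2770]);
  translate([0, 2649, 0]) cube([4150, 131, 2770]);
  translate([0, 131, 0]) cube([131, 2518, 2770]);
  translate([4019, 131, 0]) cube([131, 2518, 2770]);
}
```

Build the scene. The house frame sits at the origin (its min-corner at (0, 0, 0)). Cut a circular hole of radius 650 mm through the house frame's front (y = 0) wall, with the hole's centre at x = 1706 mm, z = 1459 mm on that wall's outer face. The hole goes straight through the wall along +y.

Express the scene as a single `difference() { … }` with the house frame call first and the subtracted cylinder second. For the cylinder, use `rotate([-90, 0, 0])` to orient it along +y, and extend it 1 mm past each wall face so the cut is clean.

difference() {
  house_frame();
  translate([1706, -1, 1459]) rotate([-90, 0, 0]) cylinder(h = 133, r = 650);
}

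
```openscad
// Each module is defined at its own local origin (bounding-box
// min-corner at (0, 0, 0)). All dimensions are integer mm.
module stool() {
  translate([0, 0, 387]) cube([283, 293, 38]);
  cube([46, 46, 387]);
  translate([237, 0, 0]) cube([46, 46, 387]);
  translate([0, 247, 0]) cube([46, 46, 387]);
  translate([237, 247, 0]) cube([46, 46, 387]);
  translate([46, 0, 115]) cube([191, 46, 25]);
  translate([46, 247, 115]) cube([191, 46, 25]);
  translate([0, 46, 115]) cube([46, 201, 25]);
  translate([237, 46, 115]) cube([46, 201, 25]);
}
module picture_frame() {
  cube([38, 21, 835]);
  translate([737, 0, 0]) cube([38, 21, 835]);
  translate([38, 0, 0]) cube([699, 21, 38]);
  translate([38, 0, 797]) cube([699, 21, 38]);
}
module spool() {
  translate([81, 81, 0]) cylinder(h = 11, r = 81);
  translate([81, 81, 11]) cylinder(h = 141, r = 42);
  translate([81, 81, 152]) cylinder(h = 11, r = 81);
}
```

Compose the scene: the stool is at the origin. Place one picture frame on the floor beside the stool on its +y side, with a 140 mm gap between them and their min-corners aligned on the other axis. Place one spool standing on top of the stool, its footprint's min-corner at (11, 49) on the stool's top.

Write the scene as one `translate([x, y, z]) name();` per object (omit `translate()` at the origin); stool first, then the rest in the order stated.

stool();
translate([0, 433, 0]) picture_frame();
translate([11, 49, 425]) spool();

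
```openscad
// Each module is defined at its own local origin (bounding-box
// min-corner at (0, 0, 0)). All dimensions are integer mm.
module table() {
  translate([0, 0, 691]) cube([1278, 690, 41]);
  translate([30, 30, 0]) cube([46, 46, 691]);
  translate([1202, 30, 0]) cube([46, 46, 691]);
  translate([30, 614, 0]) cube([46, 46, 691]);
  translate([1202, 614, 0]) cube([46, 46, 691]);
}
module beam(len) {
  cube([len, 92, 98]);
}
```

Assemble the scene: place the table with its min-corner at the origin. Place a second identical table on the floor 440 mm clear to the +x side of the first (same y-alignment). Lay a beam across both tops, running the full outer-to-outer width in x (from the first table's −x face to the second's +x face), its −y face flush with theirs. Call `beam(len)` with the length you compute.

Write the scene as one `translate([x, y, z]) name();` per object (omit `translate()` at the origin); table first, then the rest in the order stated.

table();
translate([1718, 0, 0]) table();
translate([0, 0, 732]) beam(2996);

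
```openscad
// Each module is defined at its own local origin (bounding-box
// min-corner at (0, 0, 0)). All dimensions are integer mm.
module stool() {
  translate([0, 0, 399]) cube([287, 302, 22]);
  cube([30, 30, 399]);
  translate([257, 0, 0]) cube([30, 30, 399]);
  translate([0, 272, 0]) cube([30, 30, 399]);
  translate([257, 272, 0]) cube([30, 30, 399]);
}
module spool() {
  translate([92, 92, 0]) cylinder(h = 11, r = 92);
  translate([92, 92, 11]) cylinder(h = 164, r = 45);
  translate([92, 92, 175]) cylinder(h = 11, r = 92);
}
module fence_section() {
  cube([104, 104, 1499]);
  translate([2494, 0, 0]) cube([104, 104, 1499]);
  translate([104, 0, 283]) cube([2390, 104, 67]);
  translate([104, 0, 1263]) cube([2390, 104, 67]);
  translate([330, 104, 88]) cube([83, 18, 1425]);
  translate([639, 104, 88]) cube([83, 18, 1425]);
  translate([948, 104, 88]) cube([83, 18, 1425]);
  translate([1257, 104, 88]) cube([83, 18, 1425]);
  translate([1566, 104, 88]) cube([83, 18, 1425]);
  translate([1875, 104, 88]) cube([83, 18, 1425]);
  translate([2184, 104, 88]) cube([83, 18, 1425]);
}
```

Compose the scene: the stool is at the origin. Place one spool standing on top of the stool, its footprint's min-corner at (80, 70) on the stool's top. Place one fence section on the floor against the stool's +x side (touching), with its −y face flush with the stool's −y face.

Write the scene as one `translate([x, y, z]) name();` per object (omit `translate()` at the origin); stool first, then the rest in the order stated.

stool();
translate([80, 70, 421]) spool();
translate([287, 0, 0]) fence_section();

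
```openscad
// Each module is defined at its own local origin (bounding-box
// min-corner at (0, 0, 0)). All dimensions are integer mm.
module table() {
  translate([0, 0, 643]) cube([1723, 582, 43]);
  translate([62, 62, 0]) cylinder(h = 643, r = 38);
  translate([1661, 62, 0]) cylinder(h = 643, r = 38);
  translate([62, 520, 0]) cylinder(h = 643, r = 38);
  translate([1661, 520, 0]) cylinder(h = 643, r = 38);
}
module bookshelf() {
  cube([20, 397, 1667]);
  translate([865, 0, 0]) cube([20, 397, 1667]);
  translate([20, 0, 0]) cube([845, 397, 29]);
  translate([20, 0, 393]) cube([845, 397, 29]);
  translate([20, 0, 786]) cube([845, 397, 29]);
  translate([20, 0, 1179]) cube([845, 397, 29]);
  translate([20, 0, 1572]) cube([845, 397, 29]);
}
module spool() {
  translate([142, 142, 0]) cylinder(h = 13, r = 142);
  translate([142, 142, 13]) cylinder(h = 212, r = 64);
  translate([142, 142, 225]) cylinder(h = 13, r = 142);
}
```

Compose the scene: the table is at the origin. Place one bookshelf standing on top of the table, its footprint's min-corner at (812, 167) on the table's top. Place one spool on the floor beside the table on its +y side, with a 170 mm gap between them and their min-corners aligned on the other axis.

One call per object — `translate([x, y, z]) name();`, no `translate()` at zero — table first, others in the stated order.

table();
translate([812, 167, 686]) bookshelf();
translate([0, 752, 0]) spool();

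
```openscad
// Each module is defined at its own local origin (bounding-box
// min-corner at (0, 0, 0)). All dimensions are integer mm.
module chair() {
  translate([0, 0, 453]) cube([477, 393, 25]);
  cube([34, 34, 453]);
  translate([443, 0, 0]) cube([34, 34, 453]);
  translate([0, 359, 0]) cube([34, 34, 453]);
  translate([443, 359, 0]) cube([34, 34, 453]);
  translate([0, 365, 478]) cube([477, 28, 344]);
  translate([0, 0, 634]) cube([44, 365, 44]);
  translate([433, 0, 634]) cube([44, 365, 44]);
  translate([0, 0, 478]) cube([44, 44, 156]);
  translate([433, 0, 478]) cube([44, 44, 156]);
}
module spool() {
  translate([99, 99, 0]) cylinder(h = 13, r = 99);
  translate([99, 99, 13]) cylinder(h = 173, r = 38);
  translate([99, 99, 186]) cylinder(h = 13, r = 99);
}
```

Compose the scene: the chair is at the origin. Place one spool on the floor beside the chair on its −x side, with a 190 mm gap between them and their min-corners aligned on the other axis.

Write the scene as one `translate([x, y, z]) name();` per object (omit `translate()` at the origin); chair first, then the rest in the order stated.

chair();
translate([-388, 0, 0]) spool();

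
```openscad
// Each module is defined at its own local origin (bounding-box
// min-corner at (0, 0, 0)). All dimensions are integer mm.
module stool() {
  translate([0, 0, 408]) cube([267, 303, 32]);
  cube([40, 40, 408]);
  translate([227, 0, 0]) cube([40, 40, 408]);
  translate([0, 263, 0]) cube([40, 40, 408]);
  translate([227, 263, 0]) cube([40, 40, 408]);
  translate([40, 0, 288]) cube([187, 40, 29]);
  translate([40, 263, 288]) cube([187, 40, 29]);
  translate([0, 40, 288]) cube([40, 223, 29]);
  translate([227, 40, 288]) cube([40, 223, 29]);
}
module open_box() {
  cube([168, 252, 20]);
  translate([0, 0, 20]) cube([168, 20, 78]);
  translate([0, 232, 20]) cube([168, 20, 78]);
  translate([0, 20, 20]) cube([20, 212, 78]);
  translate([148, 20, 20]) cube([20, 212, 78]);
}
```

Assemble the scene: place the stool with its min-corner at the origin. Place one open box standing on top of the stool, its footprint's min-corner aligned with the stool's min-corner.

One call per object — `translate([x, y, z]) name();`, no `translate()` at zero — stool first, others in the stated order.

stool();
translate([0, 0, 440]) open_box();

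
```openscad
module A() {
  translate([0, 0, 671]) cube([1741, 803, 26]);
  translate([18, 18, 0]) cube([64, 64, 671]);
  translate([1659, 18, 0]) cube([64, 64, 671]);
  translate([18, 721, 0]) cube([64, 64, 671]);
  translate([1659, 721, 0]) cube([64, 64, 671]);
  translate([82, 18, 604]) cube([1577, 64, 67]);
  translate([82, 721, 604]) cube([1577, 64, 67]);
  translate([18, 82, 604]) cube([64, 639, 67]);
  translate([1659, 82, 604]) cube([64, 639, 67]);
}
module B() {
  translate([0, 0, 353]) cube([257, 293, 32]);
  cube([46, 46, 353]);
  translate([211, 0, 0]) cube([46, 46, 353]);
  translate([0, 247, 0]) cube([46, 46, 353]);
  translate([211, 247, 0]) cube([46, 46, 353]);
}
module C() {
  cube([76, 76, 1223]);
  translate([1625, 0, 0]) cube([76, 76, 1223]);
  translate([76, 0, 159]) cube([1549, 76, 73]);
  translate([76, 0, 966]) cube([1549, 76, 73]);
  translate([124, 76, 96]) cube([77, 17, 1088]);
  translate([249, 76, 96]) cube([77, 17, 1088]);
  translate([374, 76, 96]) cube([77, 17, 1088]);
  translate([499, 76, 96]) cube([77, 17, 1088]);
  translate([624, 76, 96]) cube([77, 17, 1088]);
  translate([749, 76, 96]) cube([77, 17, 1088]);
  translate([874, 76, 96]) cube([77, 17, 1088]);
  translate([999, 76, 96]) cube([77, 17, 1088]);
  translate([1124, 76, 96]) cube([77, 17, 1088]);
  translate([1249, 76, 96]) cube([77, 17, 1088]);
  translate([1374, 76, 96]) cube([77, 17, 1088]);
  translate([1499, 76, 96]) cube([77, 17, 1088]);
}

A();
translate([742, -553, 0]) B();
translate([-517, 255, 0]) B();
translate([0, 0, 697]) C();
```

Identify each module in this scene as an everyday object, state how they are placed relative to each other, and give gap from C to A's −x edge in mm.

The fence section's min-x is at 0; the table's min-x is 0; gap = 0 mm.

A is a table. B is a stool. C is a fence section. Two stools sit around the table at the −y, −x sides. The fence section is on top of the table. The gap from the fence section to the table's −x edge is 0 mm.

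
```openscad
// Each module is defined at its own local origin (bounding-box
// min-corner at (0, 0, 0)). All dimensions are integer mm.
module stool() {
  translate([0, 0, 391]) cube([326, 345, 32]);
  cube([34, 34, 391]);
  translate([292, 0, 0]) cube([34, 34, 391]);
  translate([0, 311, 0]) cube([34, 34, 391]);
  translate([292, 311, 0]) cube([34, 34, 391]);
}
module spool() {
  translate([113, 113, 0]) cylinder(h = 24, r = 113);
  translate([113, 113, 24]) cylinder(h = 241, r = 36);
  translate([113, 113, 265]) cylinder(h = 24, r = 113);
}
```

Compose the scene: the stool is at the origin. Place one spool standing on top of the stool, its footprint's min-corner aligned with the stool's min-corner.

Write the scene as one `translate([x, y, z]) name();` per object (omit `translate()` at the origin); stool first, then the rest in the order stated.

stool();
translate([0, 0, 423]) spool();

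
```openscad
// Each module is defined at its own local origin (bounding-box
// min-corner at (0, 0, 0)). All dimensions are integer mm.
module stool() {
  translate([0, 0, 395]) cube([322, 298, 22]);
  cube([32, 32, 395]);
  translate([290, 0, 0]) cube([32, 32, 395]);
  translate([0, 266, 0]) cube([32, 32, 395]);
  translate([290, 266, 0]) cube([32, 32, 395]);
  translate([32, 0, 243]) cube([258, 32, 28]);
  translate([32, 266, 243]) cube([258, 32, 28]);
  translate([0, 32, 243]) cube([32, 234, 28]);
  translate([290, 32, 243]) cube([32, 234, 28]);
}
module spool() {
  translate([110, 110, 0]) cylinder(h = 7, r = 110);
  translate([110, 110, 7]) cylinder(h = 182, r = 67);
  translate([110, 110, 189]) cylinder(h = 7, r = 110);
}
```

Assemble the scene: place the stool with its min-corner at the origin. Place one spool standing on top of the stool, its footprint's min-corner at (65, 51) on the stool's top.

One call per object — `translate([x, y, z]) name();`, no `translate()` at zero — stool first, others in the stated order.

stool();
translate([65, 51, 417]) spool();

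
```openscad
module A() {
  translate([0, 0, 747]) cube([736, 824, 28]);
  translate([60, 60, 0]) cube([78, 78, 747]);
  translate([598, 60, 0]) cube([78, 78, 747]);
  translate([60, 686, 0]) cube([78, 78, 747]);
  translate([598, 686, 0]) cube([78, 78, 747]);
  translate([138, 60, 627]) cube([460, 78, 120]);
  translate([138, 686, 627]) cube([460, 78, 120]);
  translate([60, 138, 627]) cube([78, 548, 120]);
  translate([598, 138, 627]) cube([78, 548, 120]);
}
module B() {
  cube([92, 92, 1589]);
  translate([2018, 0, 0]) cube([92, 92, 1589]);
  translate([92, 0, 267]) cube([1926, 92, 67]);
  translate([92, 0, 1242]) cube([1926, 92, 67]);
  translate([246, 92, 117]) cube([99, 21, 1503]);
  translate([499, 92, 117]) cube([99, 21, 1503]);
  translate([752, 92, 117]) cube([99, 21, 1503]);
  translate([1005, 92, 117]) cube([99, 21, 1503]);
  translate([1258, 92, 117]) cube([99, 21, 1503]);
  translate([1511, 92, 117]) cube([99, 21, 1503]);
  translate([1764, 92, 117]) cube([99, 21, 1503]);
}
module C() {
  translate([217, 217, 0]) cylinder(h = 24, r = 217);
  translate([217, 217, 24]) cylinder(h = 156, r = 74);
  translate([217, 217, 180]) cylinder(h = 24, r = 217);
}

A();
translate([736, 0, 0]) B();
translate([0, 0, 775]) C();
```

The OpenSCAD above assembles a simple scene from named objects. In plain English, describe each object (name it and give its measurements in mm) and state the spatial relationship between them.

A is a rectangular dining table. The top is 736×824×28 mm with its upper surface at z = 775 mm. It stands on four 78×78 mm square legs, each inset 60 mm from the nearest pair of top edges, running from the floor to the underside of the top. Four apron rails, 78 mm thick and 120 mm tall, run between adjacent legs with their top edges flush with the underside of the top and their outer faces flush with the legs' outer faces.

B is a fence section. Two 92×92 mm posts, 1589 mm tall, stand on the floor with a clear span of 1926 mm between their inner faces. Two horizontal rails of 92×67 mm section span the gap between the posts with their undersides at z = 267 mm and z = 1242 mm, flush with the posts' −y face. 7 pickets, each 99 mm wide, 21 mm thick and 1503 mm tall, are fixed to the +y face of the rails with their bottoms at z = 117 mm, evenly spaced across the span with equal gaps (rounded down to the nearest mm) at the −x end and between each pair — any rounding remainder accumulates at the +x end.

C is a spool: two coaxial disc flanges of radius 217 mm and thickness 24 mm, joined by a core cylinder of radius 74 mm and height 156 mm. The lower flange rests on z = 0 and the three cylinders share a vertical axis.

The fence section is against the table's +x side, with their −y faces flush. The spool is on top of the table.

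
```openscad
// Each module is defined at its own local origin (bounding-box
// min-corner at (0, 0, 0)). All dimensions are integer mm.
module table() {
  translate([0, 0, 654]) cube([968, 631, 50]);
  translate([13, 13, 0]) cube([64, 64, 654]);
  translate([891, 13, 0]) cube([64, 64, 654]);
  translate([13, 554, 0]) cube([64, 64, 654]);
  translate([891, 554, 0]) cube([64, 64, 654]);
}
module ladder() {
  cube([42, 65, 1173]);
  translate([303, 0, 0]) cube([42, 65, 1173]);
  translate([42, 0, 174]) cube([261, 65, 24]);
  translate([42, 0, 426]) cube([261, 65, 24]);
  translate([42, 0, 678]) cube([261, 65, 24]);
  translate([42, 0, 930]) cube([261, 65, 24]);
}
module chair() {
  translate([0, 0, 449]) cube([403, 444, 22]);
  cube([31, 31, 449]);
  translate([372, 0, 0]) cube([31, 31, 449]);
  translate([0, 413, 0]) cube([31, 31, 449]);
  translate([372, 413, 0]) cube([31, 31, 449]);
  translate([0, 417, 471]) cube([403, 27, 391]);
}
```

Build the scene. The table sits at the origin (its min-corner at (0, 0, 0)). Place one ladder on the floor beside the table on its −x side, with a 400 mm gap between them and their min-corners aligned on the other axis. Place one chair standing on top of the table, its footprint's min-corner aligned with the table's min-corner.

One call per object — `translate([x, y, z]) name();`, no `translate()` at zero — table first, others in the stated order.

table();
translate([-745, 0, 0]) ladder();
translate([0, 0, 704]) chair();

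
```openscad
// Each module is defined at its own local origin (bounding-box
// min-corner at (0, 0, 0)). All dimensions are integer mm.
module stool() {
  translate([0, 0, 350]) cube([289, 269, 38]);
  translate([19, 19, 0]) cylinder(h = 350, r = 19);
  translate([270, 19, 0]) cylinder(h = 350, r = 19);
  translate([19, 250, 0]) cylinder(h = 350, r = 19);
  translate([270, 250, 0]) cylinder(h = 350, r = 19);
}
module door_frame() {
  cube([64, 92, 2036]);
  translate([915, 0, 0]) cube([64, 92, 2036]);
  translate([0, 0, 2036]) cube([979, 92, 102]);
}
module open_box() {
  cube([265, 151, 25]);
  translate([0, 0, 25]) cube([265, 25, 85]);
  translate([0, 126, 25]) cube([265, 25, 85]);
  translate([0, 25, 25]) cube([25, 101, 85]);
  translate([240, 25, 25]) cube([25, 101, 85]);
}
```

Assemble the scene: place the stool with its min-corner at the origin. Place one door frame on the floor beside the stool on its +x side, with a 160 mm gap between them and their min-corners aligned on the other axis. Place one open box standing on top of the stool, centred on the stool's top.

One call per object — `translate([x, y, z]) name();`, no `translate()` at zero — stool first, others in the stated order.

stool();
translate([449, 0, 0]) door_frame();
translate([12, 59, 388]) open_box();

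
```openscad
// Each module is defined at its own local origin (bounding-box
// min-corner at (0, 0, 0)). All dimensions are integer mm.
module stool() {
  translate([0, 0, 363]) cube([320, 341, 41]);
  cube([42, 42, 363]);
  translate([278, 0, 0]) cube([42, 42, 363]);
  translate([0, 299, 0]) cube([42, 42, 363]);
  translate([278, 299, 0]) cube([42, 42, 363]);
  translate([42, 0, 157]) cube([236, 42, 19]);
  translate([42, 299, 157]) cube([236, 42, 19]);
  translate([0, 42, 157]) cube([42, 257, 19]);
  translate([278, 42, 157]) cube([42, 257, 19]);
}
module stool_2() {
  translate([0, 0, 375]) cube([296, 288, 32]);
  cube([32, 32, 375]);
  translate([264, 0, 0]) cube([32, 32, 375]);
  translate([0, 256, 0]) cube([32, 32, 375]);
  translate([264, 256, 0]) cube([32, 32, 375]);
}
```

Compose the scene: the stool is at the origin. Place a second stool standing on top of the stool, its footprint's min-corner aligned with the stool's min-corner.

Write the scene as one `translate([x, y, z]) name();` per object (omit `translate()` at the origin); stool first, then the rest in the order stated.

stool();
translate([0, 0, 404]) stool_2();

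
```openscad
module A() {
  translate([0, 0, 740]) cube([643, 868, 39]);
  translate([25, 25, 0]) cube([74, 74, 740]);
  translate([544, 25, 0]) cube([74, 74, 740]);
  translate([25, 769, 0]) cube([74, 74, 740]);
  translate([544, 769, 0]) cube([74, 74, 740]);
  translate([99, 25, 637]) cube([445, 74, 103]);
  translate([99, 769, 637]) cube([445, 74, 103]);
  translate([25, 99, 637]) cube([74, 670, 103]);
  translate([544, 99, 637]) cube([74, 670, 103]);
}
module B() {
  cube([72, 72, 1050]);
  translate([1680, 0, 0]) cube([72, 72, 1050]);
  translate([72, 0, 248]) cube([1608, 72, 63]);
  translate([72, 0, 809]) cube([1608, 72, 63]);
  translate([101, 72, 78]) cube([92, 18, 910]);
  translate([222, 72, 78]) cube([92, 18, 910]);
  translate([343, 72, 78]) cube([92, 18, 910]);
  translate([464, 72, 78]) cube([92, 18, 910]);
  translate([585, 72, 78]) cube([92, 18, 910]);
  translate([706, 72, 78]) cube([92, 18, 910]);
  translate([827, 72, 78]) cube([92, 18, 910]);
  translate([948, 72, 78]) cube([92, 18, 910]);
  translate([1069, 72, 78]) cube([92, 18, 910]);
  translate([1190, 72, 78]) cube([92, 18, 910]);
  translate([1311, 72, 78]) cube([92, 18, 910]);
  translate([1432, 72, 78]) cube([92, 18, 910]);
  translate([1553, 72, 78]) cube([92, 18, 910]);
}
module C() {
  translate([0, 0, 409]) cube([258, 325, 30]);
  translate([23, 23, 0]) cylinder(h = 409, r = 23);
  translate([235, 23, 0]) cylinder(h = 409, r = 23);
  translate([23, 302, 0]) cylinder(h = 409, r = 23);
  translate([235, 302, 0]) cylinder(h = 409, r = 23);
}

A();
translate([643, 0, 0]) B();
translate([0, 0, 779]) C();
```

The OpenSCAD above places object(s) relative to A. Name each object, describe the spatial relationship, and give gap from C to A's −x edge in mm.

A is a table. B is a fence section. C is a stool. The fence section is against the table's +x side, with their −y faces flush. The stool is on top of the table. The gap from the stool to the table's −x edge is 0 mm.

The stool's min-x is at 0; the table's min-x is 0; gap = 0 mm.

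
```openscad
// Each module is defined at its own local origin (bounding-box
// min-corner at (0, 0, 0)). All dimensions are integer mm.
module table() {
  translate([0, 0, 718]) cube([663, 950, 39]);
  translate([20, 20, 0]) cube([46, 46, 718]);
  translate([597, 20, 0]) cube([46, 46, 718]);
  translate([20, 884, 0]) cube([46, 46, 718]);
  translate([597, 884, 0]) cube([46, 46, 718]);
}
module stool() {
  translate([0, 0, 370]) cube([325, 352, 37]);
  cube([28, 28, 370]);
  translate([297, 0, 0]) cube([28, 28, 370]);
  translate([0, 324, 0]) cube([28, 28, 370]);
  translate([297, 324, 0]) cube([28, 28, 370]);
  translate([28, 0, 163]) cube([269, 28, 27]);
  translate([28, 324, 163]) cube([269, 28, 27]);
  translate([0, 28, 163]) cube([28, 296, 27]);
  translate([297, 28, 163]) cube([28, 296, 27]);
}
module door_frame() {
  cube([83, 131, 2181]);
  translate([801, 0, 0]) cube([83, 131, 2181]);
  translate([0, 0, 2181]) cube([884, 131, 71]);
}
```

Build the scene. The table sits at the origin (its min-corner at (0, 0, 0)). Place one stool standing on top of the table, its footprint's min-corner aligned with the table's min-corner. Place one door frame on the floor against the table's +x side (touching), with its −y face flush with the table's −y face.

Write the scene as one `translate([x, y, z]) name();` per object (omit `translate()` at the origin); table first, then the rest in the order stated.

table();
translate([0, 0, 757]) stool();
translate([663, 0, 0]) door_frame();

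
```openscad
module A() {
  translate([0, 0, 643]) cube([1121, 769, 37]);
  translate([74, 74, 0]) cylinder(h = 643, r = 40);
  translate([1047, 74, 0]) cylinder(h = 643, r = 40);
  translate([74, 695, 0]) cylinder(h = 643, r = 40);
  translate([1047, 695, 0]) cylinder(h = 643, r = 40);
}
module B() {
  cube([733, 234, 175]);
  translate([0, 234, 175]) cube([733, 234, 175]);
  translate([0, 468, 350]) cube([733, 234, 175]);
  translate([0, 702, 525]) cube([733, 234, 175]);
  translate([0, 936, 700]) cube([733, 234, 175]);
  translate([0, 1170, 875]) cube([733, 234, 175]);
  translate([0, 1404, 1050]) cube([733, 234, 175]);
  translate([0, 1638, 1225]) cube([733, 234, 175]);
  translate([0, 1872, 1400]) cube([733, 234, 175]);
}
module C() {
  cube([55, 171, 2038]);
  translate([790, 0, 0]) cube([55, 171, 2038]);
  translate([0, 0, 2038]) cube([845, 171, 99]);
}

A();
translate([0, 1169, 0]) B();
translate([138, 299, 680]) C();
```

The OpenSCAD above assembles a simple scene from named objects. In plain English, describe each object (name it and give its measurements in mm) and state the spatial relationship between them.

A is a table: top 1121 mm (x) × 769 mm (y), 37 mm thick, upper face at z = 680 mm, on four round legs of 80 mm diameter, each leg's bounding box inset 34 mm from the nearest pair of top edges, running from z = 0 to the bottom of the top.

B is a straight staircase of 9 solid steps. Each step is 733 mm wide (x), 234 mm deep (y, the going) and 175 mm tall (the rise). The first step rests on the floor; each subsequent step sits one going further in +y and one rise higher in +z, directly behind and above the previous step with no overlap.

C is a rectangular door frame: two vertical jambs of 55×171 mm section, 2038 mm tall, with a clear opening 735 mm wide between their inner faces. A header 99 mm tall and 171 mm deep lies on top of the jambs and spans the full outside width.

The staircase is on the floor beside the table on its +y side. The door frame is on top of the table, centred.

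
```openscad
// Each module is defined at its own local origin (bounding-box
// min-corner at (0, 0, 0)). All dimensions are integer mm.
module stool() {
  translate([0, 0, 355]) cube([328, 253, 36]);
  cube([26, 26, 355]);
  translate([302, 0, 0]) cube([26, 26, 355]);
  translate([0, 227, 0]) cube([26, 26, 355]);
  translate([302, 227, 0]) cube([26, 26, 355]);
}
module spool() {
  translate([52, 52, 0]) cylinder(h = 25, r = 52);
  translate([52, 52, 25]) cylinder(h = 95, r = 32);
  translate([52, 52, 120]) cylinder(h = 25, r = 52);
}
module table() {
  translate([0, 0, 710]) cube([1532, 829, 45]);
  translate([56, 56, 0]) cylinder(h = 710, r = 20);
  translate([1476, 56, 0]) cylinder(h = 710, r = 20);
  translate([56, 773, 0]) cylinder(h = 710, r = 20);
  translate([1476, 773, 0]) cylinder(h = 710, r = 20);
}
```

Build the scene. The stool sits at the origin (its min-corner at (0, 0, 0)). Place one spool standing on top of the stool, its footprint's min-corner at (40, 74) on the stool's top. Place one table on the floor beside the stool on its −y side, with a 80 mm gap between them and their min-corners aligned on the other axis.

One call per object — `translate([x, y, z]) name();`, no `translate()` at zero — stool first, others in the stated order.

stool();
translate([40, 74, 391]) spool();
translate([0, -909, 0]) table();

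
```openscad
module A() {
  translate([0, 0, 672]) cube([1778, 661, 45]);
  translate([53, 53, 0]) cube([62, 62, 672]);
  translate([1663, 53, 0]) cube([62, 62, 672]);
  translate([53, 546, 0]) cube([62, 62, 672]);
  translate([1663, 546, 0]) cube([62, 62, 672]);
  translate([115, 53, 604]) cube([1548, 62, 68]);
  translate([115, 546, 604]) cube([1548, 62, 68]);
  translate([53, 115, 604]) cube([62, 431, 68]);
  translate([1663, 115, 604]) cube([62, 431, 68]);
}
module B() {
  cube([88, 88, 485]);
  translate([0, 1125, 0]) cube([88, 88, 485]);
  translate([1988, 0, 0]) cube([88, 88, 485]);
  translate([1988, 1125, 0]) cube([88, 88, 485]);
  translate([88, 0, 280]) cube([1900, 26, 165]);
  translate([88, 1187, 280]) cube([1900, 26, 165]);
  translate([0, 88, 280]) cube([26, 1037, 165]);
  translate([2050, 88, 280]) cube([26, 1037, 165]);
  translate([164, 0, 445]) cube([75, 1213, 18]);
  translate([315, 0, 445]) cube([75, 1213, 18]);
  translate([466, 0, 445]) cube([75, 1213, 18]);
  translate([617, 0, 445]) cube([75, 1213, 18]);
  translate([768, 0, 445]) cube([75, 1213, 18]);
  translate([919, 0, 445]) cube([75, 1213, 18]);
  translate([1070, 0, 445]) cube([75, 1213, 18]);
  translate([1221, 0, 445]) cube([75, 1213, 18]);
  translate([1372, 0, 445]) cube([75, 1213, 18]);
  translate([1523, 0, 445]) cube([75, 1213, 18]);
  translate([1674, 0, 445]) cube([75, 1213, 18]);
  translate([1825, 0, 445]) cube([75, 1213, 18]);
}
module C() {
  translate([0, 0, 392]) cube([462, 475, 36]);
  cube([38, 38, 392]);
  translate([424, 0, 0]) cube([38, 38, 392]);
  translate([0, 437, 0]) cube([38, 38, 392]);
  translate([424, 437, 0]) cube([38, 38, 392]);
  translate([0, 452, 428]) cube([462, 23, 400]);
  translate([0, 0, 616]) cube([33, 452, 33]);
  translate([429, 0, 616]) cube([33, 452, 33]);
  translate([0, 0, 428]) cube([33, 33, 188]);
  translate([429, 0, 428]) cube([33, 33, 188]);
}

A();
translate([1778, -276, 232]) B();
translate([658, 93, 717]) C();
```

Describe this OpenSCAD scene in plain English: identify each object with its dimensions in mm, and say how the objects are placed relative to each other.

A is a table: top 1778 mm (x) × 661 mm (y), 45 mm thick, upper face at z = 717 mm, on four 62×62 mm square legs, each inset 53 mm from the nearest pair of top edges, running from z = 0 to the bottom of the top. Four apron rails, 62 mm thick and 68 mm tall, run between adjacent legs with their top edges flush with the underside of the top and their outer faces flush with the legs' outer faces.

B is a bed frame 2076 mm long (x) by 1213 mm wide (y). Four 88×88 mm corner posts, 485 mm tall, at the corners of the footprint. Four rails of 26 mm thickness and 165 mm height run between adjacent posts with their undersides at z = 280 mm, their outer faces flush with the outside of the frame (the two x-running rails run between the posts' inner faces; the two y-running rails run between the posts' inner faces). 12 slats, each 75 mm wide (x) and 18 mm thick, lie across the top of the two x-running rails, running the full 1213 mm width of the frame in y; the slats are evenly spaced along x between the inner faces of the end posts with equal gaps (rounded down to the nearest mm) at the −x end and between each pair — any rounding remainder accumulates at the +x end.

C is a chair: 462×475 mm seat, 36 mm thick, top at z = 428 mm, on four 38 mm square corner legs flush with the seat edges. A 23 mm thick backrest slab spans the full seat width, extending 400 mm above the seat top, its back face flush with the seat's +y edge. Two armrests of 33×33 mm section run along each side from the seat's front edge to the front of the backrest, top faces 221 mm above the seat top and outer faces flush with the seat's x-edges; a 33×33 mm post under the front of each armrest stands on the seat at the front corner.

The bed frame is beside the table with their tops flush at z = 717. The chair is on top of the table, centred.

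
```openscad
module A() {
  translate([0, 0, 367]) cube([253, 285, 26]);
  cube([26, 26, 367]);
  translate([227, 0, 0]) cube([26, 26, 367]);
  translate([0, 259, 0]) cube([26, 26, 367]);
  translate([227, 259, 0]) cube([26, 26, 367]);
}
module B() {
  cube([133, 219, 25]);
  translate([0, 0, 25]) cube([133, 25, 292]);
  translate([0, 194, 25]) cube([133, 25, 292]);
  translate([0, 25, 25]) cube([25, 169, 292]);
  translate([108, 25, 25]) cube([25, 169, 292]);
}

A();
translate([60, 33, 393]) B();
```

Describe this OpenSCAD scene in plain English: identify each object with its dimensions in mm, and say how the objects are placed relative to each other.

A is a simple wooden stool: a rectangular seat 253 mm (x) by 285 mm (y), 26 mm thick, top face at z = 393 mm, on four square legs, each 26×26 mm in cross-section. The legs rest on z = 0, each flush with a corner of the seat.

B is an open storage box with external size 133×219×317 mm and wall thickness 25 mm (the base is also 25 mm thick). The base covers the whole footprint; the four walls stand on the base, with the y-facing walls full-width and the x-facing walls fitting between their inner faces.

The open box is on top of the stool, centred.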